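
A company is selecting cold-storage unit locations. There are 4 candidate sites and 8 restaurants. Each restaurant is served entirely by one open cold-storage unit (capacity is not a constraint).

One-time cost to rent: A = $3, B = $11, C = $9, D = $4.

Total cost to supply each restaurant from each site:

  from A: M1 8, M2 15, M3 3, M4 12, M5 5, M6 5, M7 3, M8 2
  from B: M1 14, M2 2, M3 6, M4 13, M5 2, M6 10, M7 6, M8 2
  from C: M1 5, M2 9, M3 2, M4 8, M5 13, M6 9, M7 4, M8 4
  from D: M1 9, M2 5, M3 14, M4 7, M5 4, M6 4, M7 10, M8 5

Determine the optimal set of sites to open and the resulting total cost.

For any fixed open set, each restaurant goes to its cheapest open site; total = fixed + service.
{A, D}: M1→A 8, M2→D 5, M3→A 3, M4→D 7, M5→D 4, M6→D 4, M7→A 3, M8→A 2. Service 36; fixed 7; total 43.
{A, C, D}: service 32 + fixed 16 = 48
{C, D}: service 35 + fixed 13 = 48
{A, B, C, D}: M1→C 5, M2→B 2, M3→C 2, M4→D 7, M5→B 2, M6→D 4, M7→A 3, M8→A 2. Service 27; fixed 27; total 54.
(All 15 nonempty subsets were checked; A and D is lowest.)

Open A and D; minimum total cost 43.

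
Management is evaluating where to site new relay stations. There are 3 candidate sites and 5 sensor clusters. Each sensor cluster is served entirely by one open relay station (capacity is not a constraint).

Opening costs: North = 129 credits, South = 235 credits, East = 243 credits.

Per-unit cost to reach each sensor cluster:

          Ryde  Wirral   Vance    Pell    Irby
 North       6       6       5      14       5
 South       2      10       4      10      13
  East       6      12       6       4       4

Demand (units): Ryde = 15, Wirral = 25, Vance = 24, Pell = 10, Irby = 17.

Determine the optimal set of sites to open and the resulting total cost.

For any fixed open set, each sensor cluster goes to its cheapest open site; total = fixed + service.
{North}: Ryde→North 6·15=90, Wirral→North 6·25=150, Vance→North 5·24=120, Pell→North 14·10=140, Irby→North 5·17=85. Service 585; fixed 129; total 714.
{North, South}: service 461 + fixed 364 = 825
{North, East}: service 468 + fixed 372 = 840
{North, South, East}: Ryde→South 2·15=30, Wirral→North 6·25=150, Vance→South 4·24=96, Pell→East 4·10=40, Irby→East 4·17=68. Service 384; fixed 607; total 991.
No other subset beats 714.

Open North only; minimum total cost 714.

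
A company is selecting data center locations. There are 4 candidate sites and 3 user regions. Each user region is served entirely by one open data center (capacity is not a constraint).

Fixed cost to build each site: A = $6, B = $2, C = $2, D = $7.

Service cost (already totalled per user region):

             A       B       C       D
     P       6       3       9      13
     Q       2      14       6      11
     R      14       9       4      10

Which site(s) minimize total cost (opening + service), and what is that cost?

Open B and C; minimum total cost 17.

For any fixed open set, each user region goes to its cheapest open site; total = fixed + service.
{B, C}: P→B 3, Q→C 6, R→C 4. Service 13; fixed 4; total 17.
{A, B, C}: P→B 3, Q→A 2, R→C 4. Service 9; fixed 10; total 19.
{A, C}: P→A 6, Q→A 2, R→C 4. Service 12; fixed 8; total 20.
{A, B, C, D}: service 9 + fixed 17 = 26
No other subset beats 17.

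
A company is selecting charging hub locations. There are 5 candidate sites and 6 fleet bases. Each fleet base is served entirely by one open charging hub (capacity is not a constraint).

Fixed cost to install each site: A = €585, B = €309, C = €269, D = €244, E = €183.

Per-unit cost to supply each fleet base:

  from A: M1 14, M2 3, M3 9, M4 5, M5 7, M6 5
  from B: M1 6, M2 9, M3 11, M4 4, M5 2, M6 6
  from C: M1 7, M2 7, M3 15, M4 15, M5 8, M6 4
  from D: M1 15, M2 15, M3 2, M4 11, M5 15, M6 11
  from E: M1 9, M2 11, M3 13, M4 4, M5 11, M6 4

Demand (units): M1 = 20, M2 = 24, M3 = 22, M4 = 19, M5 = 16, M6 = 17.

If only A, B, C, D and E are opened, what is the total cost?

Total cost: 2002

Each fleet base is assigned to its cheapest site among the open ones.
{A, B, C, D, E}: M1→B 6·20=120, M2→A 3·24=72, M3→D 2·22=44, M4→B 4·19=76, M5→B 2·16=32, M6→C 4·17=68. Service 412; fixed 1590; total 2002.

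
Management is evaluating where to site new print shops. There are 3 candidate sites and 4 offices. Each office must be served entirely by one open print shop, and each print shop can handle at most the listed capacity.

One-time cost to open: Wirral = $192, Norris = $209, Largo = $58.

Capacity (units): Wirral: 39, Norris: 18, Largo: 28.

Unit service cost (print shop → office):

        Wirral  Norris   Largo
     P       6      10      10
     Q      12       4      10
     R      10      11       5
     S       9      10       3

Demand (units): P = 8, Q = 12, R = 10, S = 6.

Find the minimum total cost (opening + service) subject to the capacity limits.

Minimum total cost: 463

Open {Norris, Largo}: P→Largo 10·8=80, Q→Norris 4·12=48, R→Largo 5·10=50, S→Largo 3·6=18.
Loads: Norris carries 12/18, Largo carries 24/28. Service 196; fixed 267; total 463.
Next best feasible plan costs 486.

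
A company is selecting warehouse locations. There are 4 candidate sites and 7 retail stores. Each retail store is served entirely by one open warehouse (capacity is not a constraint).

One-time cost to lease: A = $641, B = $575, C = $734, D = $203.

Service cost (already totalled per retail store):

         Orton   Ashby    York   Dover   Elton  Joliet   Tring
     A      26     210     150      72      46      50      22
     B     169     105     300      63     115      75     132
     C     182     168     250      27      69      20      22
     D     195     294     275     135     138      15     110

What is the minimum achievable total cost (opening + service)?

Minimum total cost: 1217

For any fixed open set, each retail store goes to its cheapest open site; total = fixed + service.
{A}: Orton→A 26, Ashby→A 210, York→A 150, Dover→A 72, Elton→A 46, Joliet→A 50, Tring→A 22. Service 576; fixed 641; total 1217.
{D}: service 1162 + fixed 203 = 1365
{A, D}: service 541 + fixed 844 = 1385
{A, B, C, D}: Orton→A 26, Ashby→B 105, York→A 150, Dover→C 27, Elton→A 46, Joliet→D 15, Tring→A 22. Service 391; fixed 2153; total 2544.
(All 15 nonempty subsets were checked; A only is lowest.)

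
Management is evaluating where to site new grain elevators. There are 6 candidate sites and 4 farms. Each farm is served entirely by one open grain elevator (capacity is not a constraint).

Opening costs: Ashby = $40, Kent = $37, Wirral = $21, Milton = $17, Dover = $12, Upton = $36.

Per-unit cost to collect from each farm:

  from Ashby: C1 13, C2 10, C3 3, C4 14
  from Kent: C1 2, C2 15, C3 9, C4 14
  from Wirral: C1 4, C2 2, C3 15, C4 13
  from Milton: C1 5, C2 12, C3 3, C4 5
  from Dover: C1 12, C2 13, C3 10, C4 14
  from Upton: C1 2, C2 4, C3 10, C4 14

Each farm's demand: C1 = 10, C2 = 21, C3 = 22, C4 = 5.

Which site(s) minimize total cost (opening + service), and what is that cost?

Open Wirral and Milton; minimum total cost 211.

For any fixed open set, each farm goes to its cheapest open site; total = fixed + service.
{Wirral, Milton}: C1→Wirral 4·10=40, C2→Wirral 2·21=42, C3→Milton 3·22=66, C4→Milton 5·5=25. Service 173; fixed 38; total 211.
{Wirral, Milton, Dover}: C1→Wirral 4·10=40, C2→Wirral 2·21=42, C3→Milton 3·22=66, C4→Milton 5·5=25. Service 173; fixed 50; total 223.
{Wirral, Milton, Upton}: service 153 + fixed 74 = 227
{Ashby, Kent, Wirral, Milton, Dover, Upton}: service 153 + fixed 163 = 316
No other subset beats 211.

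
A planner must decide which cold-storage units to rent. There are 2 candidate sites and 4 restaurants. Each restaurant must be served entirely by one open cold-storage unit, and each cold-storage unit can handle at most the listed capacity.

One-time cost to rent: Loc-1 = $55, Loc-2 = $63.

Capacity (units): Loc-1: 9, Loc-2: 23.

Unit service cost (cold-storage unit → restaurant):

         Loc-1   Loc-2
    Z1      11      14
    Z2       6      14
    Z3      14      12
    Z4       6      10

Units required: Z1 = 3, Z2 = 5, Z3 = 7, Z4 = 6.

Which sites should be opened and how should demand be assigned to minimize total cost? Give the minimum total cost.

Minimum total cost: 319

Open {Loc-2}: Z1→Loc-2 14·3=42, Z2→Loc-2 14·5=70, Z3→Loc-2 12·7=84, Z4→Loc-2 10·6=60.
Loads: Loc-2 carries 21/23. Service 256; fixed 63; total 319.
Next best feasible plan costs 325.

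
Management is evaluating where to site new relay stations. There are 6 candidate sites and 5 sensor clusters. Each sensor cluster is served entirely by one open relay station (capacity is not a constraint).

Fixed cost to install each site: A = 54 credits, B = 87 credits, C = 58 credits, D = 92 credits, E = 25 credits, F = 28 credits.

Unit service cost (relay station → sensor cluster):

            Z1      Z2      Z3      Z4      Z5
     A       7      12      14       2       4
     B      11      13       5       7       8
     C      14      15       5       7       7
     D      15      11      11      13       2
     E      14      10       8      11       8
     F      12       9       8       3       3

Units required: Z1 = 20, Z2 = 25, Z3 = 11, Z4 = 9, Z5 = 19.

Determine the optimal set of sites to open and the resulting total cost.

Open A and F; minimum total cost 610.

For any fixed open set, each sensor cluster goes to its cheapest open site; total = fixed + service.
{A, F}: Z1→A 7·20=140, Z2→F 9·25=225, Z3→F 8·11=88, Z4→A 2·9=18, Z5→F 3·19=57. Service 528; fixed 82; total 610.
{A, C, F}: service 495 + fixed 140 = 635
{A, E, F}: service 528 + fixed 107 = 635
{A, B, C, D, E, F}: Z1→A 7·20=140, Z2→F 9·25=225, Z3→B 5·11=55, Z4→A 2·9=18, Z5→D 2·19=38. Service 476; fixed 344; total 820.
No other subset beats 610.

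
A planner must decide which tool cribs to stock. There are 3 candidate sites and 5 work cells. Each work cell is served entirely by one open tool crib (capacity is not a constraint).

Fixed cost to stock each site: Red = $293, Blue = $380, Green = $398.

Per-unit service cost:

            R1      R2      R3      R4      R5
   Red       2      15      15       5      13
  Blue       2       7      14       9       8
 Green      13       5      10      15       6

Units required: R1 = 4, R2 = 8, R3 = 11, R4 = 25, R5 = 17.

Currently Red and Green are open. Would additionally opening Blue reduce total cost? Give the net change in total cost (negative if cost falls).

No — net change +380 (cost rises by 380).

Current service cost with {Red, Green}: 385.
Adding Blue: each work cell re-picks its cheapest; new service cost 385, saving 0.
Extra fixed cost: 380. Net change = 380 − 0 = 380.
(Totals: 1076 → 1456.)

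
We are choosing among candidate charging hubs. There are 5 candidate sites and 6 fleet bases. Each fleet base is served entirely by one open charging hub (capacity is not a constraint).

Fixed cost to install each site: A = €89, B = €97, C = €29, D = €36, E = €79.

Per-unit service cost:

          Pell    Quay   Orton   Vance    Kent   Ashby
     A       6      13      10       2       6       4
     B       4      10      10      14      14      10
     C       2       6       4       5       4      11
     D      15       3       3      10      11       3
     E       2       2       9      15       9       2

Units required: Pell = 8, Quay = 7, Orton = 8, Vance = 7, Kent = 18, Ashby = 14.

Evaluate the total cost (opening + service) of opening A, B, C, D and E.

Each fleet base is assigned to its cheapest site among the open ones.
{A, B, C, D, E}: Pell→C 2·8=16, Quay→E 2·7=14, Orton→D 3·8=24, Vance→A 2·7=14, Kent→C 4·18=72, Ashby→E 2·14=28. Service 168; fixed 330; total 498.

Total cost: 498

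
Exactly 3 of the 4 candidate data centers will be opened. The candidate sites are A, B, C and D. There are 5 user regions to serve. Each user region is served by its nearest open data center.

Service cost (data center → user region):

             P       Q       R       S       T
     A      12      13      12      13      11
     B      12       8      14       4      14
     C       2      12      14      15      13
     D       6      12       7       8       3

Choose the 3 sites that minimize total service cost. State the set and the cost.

With exactly 3 open, each user region uses its cheapest among the chosen.
{B, C, D}: P→C 2, Q→B 8, R→D 7, S→B 4, T→D 3. Service cost 24.
{A, B, D}: service cost 28
{A, C, D}: service cost 32
Among all 4 size-3 choices, {B, C, D} is lowest.

Choose B, C and D; total service cost 24.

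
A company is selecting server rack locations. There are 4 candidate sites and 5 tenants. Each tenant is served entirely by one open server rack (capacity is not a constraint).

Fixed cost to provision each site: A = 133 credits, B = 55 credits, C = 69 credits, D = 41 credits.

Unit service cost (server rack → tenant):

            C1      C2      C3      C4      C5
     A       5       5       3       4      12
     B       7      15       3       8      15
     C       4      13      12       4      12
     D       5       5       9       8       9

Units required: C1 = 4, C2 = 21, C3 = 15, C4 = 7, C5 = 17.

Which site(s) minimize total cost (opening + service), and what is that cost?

Open B and D; minimum total cost 475.

For any fixed open set, each tenant goes to its cheapest open site; total = fixed + service.
{B, D}: C1→D 5·4=20, C2→D 5·21=105, C3→B 3·15=45, C4→B 8·7=56, C5→D 9·17=153. Service 379; fixed 96; total 475.
{D}: service 469 + fixed 41 = 510
{B, C, D}: C1→C 4·4=16, C2→D 5·21=105, C3→B 3·15=45, C4→C 4·7=28, C5→D 9·17=153. Service 347; fixed 165; total 512.
{A, B, C, D}: service 347 + fixed 298 = 645
(All 15 nonempty subsets were checked; B and D is lowest.)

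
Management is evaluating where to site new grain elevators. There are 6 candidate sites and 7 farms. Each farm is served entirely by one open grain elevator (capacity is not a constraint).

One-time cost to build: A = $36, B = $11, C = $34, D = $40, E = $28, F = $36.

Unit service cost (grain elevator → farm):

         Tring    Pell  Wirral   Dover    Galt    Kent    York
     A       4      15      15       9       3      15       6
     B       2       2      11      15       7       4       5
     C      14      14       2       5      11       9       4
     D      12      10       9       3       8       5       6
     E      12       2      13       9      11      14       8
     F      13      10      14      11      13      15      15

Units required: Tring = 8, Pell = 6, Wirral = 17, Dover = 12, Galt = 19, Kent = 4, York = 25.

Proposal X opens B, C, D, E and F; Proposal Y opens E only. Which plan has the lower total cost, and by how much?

Proposal X: {B, C, D, E, F}: Tring→B 2·8=16, Pell→B 2·6=12, Wirral→C 2·17=34, Dover→D 3·12=36, Galt→B 7·19=133, Kent→B 4·4=16, York→C 4·25=100. Service 347; fixed 149; total 496.
Proposal Y: {E}: Tring→E 12·8=96, Pell→E 2·6=12, Wirral→E 13·17=221, Dover→E 9·12=108, Galt→E 11·19=209, Kent→E 14·4=56, York→E 8·25=200. Service 902; fixed 28; total 930.
Difference: |496 − 930| = 434.

Proposal X is cheaper by 434.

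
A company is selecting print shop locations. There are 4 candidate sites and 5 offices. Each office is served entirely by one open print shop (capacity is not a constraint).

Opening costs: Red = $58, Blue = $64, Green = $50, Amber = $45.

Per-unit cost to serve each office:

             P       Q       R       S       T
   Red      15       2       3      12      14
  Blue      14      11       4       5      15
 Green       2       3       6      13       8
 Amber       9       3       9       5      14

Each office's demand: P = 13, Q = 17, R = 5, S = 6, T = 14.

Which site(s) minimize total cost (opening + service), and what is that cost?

For any fixed open set, each office goes to its cheapest open site; total = fixed + service.
{Green, Amber}: P→Green 2·13=26, Q→Green 3·17=51, R→Green 6·5=30, S→Amber 5·6=30, T→Green 8·14=112. Service 249; fixed 95; total 344.
{Green}: service 297 + fixed 50 = 347
{Blue, Green}: service 239 + fixed 114 = 353
{Red, Blue, Green, Amber}: P→Green 2·13=26, Q→Red 2·17=34, R→Red 3·5=15, S→Blue 5·6=30, T→Green 8·14=112. Service 217; fixed 217; total 434.
(All 15 nonempty subsets were checked; Green and Amber is lowest.)

Open Green and Amber; minimum total cost 344.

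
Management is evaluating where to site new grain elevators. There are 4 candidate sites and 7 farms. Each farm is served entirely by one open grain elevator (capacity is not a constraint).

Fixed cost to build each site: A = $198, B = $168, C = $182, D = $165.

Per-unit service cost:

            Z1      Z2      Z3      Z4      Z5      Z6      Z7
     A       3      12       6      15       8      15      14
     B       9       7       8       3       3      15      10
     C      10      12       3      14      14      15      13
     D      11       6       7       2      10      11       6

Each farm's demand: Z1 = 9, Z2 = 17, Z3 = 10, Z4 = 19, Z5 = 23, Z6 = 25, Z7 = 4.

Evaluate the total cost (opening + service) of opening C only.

Each farm is assigned to its cheapest site among the open ones.
{C}: Z1→C 10·9=90, Z2→C 12·17=204, Z3→C 3·10=30, Z4→C 14·19=266, Z5→C 14·23=322, Z6→C 15·25=375, Z7→C 13·4=52. Service 1339; fixed 182; total 1521.

Total cost: 1521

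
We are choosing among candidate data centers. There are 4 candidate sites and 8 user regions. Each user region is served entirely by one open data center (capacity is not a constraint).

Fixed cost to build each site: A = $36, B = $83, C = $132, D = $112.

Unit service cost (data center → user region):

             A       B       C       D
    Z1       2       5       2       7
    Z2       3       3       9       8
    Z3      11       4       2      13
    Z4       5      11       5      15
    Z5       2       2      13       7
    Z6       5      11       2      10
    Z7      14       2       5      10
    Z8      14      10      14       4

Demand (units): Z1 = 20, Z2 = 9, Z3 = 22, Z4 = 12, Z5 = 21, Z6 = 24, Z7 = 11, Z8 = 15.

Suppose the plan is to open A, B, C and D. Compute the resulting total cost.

Each user region is assigned to its cheapest site among the open ones.
{A, B, C, D}: Z1→A 2·20=40, Z2→A 3·9=27, Z3→C 2·22=44, Z4→A 5·12=60, Z5→A 2·21=42, Z6→C 2·24=48, Z7→B 2·11=22, Z8→D 4·15=60. Service 343; fixed 363; total 706.

Total cost: 706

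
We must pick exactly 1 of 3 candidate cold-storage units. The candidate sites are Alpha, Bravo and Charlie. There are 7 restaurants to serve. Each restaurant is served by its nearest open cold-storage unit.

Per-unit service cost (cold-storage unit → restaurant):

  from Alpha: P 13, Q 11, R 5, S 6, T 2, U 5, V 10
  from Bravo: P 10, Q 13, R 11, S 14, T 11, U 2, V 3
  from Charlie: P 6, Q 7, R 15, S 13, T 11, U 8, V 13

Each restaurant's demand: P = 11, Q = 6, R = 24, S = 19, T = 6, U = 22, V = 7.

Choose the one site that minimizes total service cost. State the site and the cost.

Choose Alpha only; total service cost 635.

With exactly 1 open, each restaurant uses its cheapest among the chosen.
{Alpha}: P→Alpha 13·11=143, Q→Alpha 11·6=66, R→Alpha 5·24=120, S→Alpha 6·19=114, T→Alpha 2·6=12, U→Alpha 5·22=110, V→Alpha 10·7=70. Service cost 635.
{Bravo}: service cost 849
{Charlie}: service cost 1048
Among all 3 size-1 choices, {Alpha} is lowest.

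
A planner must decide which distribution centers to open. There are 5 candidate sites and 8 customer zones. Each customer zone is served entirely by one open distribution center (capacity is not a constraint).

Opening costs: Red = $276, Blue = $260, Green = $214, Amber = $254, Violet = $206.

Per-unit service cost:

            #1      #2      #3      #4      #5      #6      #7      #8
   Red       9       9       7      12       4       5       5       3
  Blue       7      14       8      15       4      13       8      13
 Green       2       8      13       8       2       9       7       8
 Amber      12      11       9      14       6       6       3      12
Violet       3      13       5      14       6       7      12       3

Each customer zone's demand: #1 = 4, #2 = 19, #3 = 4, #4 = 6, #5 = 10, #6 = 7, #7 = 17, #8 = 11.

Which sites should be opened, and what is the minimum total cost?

Open Green only; minimum total cost 764.

For any fixed open set, each customer zone goes to its cheapest open site; total = fixed + service.
{Green}: #1→Green 2·4=8, #2→Green 8·19=152, #3→Green 13·4=52, #4→Green 8·6=48, #5→Green 2·10=20, #6→Green 9·7=63, #7→Green 7·17=119, #8→Green 8·11=88. Service 550; fixed 214; total 764.
{Red}: service 500 + fixed 276 = 776
{Green, Violet}: #1→Green 2·4=8, #2→Green 8·19=152, #3→Violet 5·4=20, #4→Green 8·6=48, #5→Green 2·10=20, #6→Violet 7·7=49, #7→Green 7·17=119, #8→Violet 3·11=33. Service 449; fixed 420; total 869.
{Red, Blue, Green, Amber, Violet}: #1→Green 2·4=8, #2→Green 8·19=152, #3→Violet 5·4=20, #4→Green 8·6=48, #5→Green 2·10=20, #6→Red 5·7=35, #7→Amber 3·17=51, #8→Red 3·11=33. Service 367; fixed 1210; total 1577.
No other subset beats 764.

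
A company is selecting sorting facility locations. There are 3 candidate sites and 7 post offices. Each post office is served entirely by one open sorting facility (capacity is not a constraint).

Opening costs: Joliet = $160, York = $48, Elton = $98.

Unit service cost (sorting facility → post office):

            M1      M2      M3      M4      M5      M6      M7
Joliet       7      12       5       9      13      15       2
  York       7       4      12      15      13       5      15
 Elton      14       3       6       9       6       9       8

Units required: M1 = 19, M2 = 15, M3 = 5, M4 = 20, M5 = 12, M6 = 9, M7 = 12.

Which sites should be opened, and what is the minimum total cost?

Open York and Elton; minimum total cost 747.

For any fixed open set, each post office goes to its cheapest open site; total = fixed + service.
{York, Elton}: M1→York 7·19=133, M2→Elton 3·15=45, M3→Elton 6·5=30, M4→Elton 9·20=180, M5→Elton 6·12=72, M6→York 5·9=45, M7→Elton 8·12=96. Service 601; fixed 146; total 747.
{Joliet, Elton}: M1→Joliet 7·19=133, M2→Elton 3·15=45, M3→Joliet 5·5=25, M4→Joliet 9·20=180, M5→Elton 6·12=72, M6→Elton 9·9=81, M7→Joliet 2·12=24. Service 560; fixed 258; total 818.
{Joliet, York, Elton}: M1→Joliet 7·19=133, M2→Elton 3·15=45, M3→Joliet 5·5=25, M4→Joliet 9·20=180, M5→Elton 6·12=72, M6→York 5·9=45, M7→Joliet 2·12=24. Service 524; fixed 306; total 830.
{York}: service 934 + fixed 48 = 982
No other subset beats 747.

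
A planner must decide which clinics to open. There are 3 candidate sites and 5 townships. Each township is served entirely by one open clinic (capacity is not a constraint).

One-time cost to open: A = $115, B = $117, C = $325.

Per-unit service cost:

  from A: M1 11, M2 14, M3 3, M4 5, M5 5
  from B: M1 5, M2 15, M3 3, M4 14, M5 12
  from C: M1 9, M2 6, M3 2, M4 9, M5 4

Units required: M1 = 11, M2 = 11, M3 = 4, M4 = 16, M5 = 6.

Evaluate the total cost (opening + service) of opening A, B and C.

Each township is assigned to its cheapest site among the open ones.
{A, B, C}: M1→B 5·11=55, M2→C 6·11=66, M3→C 2·4=8, M4→A 5·16=80, M5→C 4·6=24. Service 233; fixed 557; total 790.

Total cost: 790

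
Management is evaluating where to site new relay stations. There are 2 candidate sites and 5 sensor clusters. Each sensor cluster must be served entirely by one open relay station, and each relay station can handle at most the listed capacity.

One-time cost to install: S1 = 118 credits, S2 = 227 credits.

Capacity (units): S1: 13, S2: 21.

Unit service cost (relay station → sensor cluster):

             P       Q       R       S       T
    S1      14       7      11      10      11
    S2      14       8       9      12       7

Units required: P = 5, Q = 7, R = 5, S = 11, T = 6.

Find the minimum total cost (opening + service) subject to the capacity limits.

Minimum total cost: 707

Open {S1, S2}: P→S2 14·5=70, Q→S1 7·7=49, R→S2 9·5=45, S→S2 12·11=132, T→S1 11·6=66.
Loads: S1 carries 13/13, S2 carries 21/21. Service 362; fixed 345; total 707.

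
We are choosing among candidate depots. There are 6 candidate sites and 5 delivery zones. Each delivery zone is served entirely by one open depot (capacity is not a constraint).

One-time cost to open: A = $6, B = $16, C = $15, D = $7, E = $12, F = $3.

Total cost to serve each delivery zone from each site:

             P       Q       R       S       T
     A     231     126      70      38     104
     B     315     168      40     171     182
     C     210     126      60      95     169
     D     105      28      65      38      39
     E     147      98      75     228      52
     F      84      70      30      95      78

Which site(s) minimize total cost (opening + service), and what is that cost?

For any fixed open set, each delivery zone goes to its cheapest open site; total = fixed + service.
{D, F}: P→F 84, Q→D 28, R→F 30, S→D 38, T→D 39. Service 219; fixed 10; total 229.
{A, D, F}: P→F 84, Q→D 28, R→F 30, S→A 38, T→D 39. Service 219; fixed 16; total 235.
{D, E, F}: P→F 84, Q→D 28, R→F 30, S→D 38, T→D 39. Service 219; fixed 22; total 241.
{A, B, C, D, E, F}: service 219 + fixed 59 = 278
No other subset beats 229.

Open D and F; minimum total cost 229.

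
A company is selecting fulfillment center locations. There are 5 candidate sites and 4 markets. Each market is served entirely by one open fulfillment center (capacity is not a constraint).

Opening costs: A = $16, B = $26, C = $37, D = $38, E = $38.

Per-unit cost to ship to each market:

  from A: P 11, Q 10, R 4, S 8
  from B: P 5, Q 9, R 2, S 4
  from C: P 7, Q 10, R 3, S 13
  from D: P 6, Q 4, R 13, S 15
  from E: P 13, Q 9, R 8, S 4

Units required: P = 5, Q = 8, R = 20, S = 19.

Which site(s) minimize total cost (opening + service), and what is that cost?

Open B and D; minimum total cost 237.

For any fixed open set, each market goes to its cheapest open site; total = fixed + service.
{B, D}: P→B 5·5=25, Q→D 4·8=32, R→B 2·20=40, S→B 4·19=76. Service 173; fixed 64; total 237.
{B}: service 213 + fixed 26 = 239
{A, B, D}: service 173 + fixed 80 = 253
{A, B, C, D, E}: P→B 5·5=25, Q→D 4·8=32, R→B 2·20=40, S→B 4·19=76. Service 173; fixed 155; total 328.
No other subset beats 237.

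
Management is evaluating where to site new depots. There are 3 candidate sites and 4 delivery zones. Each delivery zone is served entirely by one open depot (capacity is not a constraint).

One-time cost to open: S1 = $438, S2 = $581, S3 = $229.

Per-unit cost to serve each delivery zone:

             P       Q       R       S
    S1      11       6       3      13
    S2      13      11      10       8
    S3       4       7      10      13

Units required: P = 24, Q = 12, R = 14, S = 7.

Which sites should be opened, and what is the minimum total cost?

Open S3 only; minimum total cost 640.

For any fixed open set, each delivery zone goes to its cheapest open site; total = fixed + service.
{S3}: P→S3 4·24=96, Q→S3 7·12=84, R→S3 10·14=140, S→S3 13·7=91. Service 411; fixed 229; total 640.
{S1}: service 469 + fixed 438 = 907
{S1, S3}: P→S3 4·24=96, Q→S1 6·12=72, R→S1 3·14=42, S→S1 13·7=91. Service 301; fixed 667; total 968.
{S1, S2, S3}: P→S3 4·24=96, Q→S1 6·12=72, R→S1 3·14=42, S→S2 8·7=56. Service 266; fixed 1248; total 1514.
(All 7 nonempty subsets were checked; S3 only is lowest.)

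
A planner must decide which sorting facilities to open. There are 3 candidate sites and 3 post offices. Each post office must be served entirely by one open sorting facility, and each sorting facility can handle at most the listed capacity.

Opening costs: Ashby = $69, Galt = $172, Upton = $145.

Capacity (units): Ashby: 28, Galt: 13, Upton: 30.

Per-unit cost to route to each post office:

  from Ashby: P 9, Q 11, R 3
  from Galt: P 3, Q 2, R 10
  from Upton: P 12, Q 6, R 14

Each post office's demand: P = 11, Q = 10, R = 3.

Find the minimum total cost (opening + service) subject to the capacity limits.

Open {Ashby}: P→Ashby 9·11=99, Q→Ashby 11·10=110, R→Ashby 3·3=9.
Loads: Ashby carries 24/28. Service 218; fixed 69; total 287.
Next best feasible plan costs 369.

Minimum total cost: 287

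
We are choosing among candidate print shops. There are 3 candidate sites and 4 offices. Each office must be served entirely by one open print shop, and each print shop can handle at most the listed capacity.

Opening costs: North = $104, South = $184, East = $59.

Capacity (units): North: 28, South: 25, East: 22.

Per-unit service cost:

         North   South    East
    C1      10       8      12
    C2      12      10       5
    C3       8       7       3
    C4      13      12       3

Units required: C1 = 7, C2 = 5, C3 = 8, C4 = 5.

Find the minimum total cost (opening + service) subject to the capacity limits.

Open {North, East}: C1→North 10·7=70, C2→East 5·5=25, C3→East 3·8=24, C4→East 3·5=15.
Loads: North carries 7/28, East carries 18/22. Service 134; fixed 163; total 297.
Next best feasible plan costs 332.

Minimum total cost: 297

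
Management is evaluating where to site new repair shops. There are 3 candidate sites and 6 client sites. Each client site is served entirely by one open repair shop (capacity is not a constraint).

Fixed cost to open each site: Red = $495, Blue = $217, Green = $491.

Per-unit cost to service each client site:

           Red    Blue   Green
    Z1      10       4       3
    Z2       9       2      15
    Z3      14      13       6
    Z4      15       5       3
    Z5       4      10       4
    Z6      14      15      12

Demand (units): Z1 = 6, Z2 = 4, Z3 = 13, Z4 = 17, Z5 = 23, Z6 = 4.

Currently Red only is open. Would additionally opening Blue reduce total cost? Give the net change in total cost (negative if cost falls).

Current service cost with {Red}: 681.
Adding Blue: each client site re-picks its cheapest; new service cost 434, saving 247.
Extra fixed cost: 217. Net change = 217 − 247 = -30.
(Totals: 1176 → 1146.)

Yes — net change −30 (cost falls by 30).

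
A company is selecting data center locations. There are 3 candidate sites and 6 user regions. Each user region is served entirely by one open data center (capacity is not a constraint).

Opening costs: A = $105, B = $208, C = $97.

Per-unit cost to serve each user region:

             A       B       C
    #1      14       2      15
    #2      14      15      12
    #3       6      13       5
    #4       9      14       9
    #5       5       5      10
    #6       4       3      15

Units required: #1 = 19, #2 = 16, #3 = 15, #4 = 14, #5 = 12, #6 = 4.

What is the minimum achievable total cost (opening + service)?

Minimum total cost: 808

For any fixed open set, each user region goes to its cheapest open site; total = fixed + service.
{B, C}: #1→B 2·19=38, #2→C 12·16=192, #3→C 5·15=75, #4→C 9·14=126, #5→B 5·12=60, #6→B 3·4=12. Service 503; fixed 305; total 808.
{A, B}: service 550 + fixed 313 = 863
{A}: service 782 + fixed 105 = 887
{A, B, C}: service 503 + fixed 410 = 913
(All 7 nonempty subsets were checked; B and C is lowest.)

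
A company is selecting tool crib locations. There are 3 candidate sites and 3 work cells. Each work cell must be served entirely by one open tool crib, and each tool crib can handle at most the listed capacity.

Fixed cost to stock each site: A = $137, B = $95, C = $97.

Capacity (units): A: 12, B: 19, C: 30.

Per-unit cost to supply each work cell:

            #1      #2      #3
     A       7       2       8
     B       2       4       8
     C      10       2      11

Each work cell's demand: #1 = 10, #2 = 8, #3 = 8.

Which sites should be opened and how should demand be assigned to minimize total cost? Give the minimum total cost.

Open {B, C}: #1→B 2·10=20, #2→C 2·8=16, #3→B 8·8=64.
Loads: B carries 18/19, C carries 8/30. Service 100; fixed 192; total 292.
Next best feasible plan costs 301.

Minimum total cost: 292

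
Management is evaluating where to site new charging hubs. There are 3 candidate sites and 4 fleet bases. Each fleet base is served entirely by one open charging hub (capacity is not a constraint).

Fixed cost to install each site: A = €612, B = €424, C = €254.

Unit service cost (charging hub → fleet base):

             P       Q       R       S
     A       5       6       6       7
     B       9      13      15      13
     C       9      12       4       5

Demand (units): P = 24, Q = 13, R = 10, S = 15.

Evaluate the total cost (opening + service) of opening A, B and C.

Total cost: 1603

Each fleet base is assigned to its cheapest site among the open ones.
{A, B, C}: P→A 5·24=120, Q→A 6·13=78, R→C 4·10=40, S→C 5·15=75. Service 313; fixed 1290; total 1603.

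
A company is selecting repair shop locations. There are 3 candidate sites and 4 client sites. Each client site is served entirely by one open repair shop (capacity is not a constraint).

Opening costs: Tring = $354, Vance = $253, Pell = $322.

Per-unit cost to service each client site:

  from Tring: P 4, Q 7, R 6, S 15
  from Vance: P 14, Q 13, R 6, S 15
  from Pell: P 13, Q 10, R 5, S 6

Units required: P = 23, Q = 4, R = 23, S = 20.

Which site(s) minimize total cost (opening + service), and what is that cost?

Open Pell only; minimum total cost 896.

For any fixed open set, each client site goes to its cheapest open site; total = fixed + service.
{Pell}: P→Pell 13·23=299, Q→Pell 10·4=40, R→Pell 5·23=115, S→Pell 6·20=120. Service 574; fixed 322; total 896.
{Tring}: P→Tring 4·23=92, Q→Tring 7·4=28, R→Tring 6·23=138, S→Tring 15·20=300. Service 558; fixed 354; total 912.
{Tring, Pell}: P→Tring 4·23=92, Q→Tring 7·4=28, R→Pell 5·23=115, S→Pell 6·20=120. Service 355; fixed 676; total 1031.
{Tring, Vance, Pell}: P→Tring 4·23=92, Q→Tring 7·4=28, R→Pell 5·23=115, S→Pell 6·20=120. Service 355; fixed 929; total 1284.
No other subset beats 896.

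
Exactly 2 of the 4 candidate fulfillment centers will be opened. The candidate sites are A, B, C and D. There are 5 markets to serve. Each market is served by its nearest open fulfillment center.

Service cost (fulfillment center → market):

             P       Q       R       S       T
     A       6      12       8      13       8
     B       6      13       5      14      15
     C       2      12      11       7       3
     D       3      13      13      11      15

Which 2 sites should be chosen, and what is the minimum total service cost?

With exactly 2 open, each market uses its cheapest among the chosen.
{B, C}: P→C 2, Q→C 12, R→B 5, S→C 7, T→C 3. Service cost 29.
{A, C}: service cost 32
{C, D}: service cost 35
Among all 6 size-2 choices, {B, C} is lowest.

Choose B and C; total service cost 29.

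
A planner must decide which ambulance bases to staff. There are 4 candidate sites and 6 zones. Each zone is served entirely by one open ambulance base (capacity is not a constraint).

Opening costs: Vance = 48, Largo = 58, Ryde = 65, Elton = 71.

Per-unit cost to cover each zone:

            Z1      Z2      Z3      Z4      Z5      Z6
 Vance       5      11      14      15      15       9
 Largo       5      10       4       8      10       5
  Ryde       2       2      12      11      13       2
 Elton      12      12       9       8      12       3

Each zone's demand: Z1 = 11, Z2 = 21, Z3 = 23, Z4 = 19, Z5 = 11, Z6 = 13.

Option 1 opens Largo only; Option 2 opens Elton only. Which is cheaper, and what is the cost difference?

Option 1 is cheaper by 243.

Option 1: {Largo}: Z1→Largo 5·11=55, Z2→Largo 10·21=210, Z3→Largo 4·23=92, Z4→Largo 8·19=152, Z5→Largo 10·11=110, Z6→Largo 5·13=65. Service 684; fixed 58; total 742.
Option 2: {Elton}: Z1→Elton 12·11=132, Z2→Elton 12·21=252, Z3→Elton 9·23=207, Z4→Elton 8·19=152, Z5→Elton 12·11=132, Z6→Elton 3·13=39. Service 914; fixed 71; total 985.
Difference: |742 − 985| = 243.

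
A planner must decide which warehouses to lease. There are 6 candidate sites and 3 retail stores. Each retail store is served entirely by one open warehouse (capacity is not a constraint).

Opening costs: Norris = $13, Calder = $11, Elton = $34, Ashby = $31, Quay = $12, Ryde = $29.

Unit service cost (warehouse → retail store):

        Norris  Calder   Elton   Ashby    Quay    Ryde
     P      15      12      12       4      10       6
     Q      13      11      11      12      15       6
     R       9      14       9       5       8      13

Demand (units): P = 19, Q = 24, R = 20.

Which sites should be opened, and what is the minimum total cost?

Open Ashby and Ryde; minimum total cost 380.

For any fixed open set, each retail store goes to its cheapest open site; total = fixed + service.
{Ashby, Ryde}: P→Ashby 4·19=76, Q→Ryde 6·24=144, R→Ashby 5·20=100. Service 320; fixed 60; total 380.
{Calder, Ashby, Ryde}: service 320 + fixed 71 = 391
{Ashby, Quay, Ryde}: P→Ashby 4·19=76, Q→Ryde 6·24=144, R→Ashby 5·20=100. Service 320; fixed 72; total 392.
{Norris, Calder, Elton, Ashby, Quay, Ryde}: P→Ashby 4·19=76, Q→Ryde 6·24=144, R→Ashby 5·20=100. Service 320; fixed 130; total 450.
No other subset beats 380.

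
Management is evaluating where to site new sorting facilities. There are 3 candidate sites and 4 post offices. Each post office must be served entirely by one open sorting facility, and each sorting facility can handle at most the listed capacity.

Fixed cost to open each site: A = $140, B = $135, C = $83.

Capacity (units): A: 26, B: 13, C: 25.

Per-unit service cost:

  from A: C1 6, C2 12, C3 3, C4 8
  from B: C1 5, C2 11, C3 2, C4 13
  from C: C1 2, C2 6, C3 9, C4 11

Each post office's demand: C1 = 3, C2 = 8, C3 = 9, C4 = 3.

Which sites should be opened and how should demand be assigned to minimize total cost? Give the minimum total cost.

Minimum total cost: 251

Open {C}: C1→C 2·3=6, C2→C 6·8=48, C3→C 9·9=81, C4→C 11·3=33.
Loads: C carries 23/25. Service 168; fixed 83; total 251.
Next best feasible plan costs 305.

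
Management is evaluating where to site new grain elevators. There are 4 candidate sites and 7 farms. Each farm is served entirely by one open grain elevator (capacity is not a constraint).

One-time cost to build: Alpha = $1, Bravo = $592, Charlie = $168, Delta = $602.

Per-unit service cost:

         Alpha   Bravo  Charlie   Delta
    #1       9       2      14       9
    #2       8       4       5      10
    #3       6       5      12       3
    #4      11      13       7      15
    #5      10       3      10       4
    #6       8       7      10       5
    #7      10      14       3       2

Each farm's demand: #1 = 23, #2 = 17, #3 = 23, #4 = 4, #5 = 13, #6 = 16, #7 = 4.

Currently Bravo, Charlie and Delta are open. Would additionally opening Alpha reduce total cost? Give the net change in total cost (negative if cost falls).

Current service cost with {Bravo, Charlie, Delta}: 338.
Adding Alpha: each farm re-picks its cheapest; new service cost 338, saving 0.
Extra fixed cost: 1. Net change = 1 − 0 = 1.
(Totals: 1700 → 1701.)

No — net change +1 (cost rises by 1).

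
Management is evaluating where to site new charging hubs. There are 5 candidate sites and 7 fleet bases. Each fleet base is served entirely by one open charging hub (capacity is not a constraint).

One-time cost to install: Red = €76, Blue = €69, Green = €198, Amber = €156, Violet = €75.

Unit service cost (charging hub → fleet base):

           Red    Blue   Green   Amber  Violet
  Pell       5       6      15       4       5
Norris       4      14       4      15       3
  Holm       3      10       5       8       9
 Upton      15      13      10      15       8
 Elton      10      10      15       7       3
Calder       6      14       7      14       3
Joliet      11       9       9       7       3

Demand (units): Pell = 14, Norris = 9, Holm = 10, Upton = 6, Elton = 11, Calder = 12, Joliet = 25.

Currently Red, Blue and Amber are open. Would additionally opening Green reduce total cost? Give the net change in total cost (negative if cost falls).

No — net change +180 (cost rises by 180).

Current service cost with {Red, Blue, Amber}: 524.
Adding Green: each fleet base re-picks its cheapest; new service cost 506, saving 18.
Extra fixed cost: 198. Net change = 198 − 18 = 180.
(Totals: 825 → 1005.)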